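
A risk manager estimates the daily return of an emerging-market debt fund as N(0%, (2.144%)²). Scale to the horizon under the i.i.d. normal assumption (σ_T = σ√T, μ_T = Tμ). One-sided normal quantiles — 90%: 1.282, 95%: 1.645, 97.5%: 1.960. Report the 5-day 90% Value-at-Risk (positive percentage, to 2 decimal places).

σ_{5d} = 2.144% × √5 = 4.794%.
VaR = 1.282 × 4.794% = 6.146%.

6.15%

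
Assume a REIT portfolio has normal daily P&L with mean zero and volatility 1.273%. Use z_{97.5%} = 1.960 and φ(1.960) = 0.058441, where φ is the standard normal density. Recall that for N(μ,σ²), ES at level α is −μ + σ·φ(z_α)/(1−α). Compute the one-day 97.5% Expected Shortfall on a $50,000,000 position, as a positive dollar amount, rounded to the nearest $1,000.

Tail multiplier: φ(z)/(1−α) = 0.058441 / 0.025 = 2.338.
ES = 1.273% × 2.338 = 2.976%.
On $50,000,000: 0.02976 × $50,000,000 = $1,488,000.

$1,488,000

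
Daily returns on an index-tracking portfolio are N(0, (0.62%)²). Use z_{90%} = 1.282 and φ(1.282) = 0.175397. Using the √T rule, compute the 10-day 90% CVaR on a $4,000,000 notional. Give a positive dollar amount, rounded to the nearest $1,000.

σ_{10d} = 0.62% × √10 = 1.961%.
ES multiplier = φ(z)/(1−α) = 0.175397/0.1 = 1.754.
ES = 1.961% × 1.754 = 3.440%; on $4,000,000: $137,600.

$138,000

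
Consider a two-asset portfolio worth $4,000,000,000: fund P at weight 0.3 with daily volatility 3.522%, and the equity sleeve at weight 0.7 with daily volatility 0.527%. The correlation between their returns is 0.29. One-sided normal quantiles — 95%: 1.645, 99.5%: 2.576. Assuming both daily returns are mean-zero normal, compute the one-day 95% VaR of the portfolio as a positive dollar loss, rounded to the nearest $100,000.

σ_p² = 0.3²·3.522² + 0.7²·0.527² + 2·0.29·0.3·0.7·3.522·0.527 = 1.4786 (%²).
σ_p = √1.4786 = 1.216%.
VaR = 1.645 × 1.216% = 2.000%; on $4,000,000,000 that is $80,000,000.

$80,000,000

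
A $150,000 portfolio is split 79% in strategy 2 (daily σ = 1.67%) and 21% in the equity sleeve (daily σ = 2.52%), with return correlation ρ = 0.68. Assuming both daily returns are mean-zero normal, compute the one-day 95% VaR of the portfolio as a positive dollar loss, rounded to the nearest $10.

σ_p² = 0.79²·1.67² + 0.21²·2.52² + 2·0.68·0.79·0.21·1.67·2.52 = 2.9701 (%²).
σ_p = √2.9701 = 1.723%.
At 95%, z = 1.645.
VaR = 1.645 × 1.723% = 2.834%; on $150,000 that is $4,251.

$4,250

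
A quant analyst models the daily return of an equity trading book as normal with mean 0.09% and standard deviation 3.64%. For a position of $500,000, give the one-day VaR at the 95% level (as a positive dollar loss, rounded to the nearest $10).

At 95% one-sided, z = 1.645.
VaR = −μ + z·σ = −(0.09%) + 1.645 × 3.64% = 5.898%.
On $500,000: 0.05898 × $500,000 = $29,490.

$29,490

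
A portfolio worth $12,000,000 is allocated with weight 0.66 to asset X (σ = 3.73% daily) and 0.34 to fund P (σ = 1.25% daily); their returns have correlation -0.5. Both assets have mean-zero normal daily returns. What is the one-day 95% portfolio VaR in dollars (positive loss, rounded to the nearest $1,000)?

σ_p² = 0.66²·3.73² + 0.34²·1.25² + 2·-0.5·0.66·0.34·3.73·1.25 = 5.1948 (%²).
σ_p = √5.1948 = 2.279%.
At 95%, z = 1.645.
VaR = 1.645 × 2.279% = 3.749%; on $12,000,000 that is $449,880.

$450,000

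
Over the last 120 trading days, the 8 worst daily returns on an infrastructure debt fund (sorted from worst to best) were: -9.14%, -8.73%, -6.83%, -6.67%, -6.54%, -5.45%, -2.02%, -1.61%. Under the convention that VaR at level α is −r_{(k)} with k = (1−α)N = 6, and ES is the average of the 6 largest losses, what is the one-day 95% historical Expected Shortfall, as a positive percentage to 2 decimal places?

The 6 worst returns sum to -43.36%.
ES = −(-43.36%) / 6 = 7.2266…% ≈ 7.23%.

7.23%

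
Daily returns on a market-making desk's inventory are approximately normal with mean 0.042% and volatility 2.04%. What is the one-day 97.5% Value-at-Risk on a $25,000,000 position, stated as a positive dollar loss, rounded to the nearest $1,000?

$989,000

At 97.5% one-sided, z = 1.960.
VaR = −μ + z·σ = −(0.042%) + 1.960 × 2.04% = 3.956%.
On $25,000,000: 0.03956 × $25,000,000 = $989,000.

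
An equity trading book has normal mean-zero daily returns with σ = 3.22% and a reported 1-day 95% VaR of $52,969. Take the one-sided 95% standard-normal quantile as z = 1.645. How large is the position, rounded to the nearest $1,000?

$1,000,000

VaR as a fraction of value: z·σ = 1.645 × 3.22% = 5.2969%.
Position = $52,969 / 0.052969 = $1,000,000.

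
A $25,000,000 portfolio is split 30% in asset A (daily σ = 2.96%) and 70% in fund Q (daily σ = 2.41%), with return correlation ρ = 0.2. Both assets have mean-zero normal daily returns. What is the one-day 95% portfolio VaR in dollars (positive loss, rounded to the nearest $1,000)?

σ_p² = 0.3²·2.96² + 0.7²·2.41² + 2·0.2·0.3·0.7·2.96·2.41 = 4.2337 (%²).
σ_p = √4.2337 = 2.058%.
At 95%, z = 1.645.
VaR = 1.645 × 2.058% = 3.385%; on $25,000,000 that is $846,250.

$846,000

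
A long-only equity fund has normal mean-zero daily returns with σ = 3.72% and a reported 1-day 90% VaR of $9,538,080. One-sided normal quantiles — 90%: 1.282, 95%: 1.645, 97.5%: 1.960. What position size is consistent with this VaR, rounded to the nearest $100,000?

VaR as a fraction of value: z·σ = 1.282 × 3.72% = 4.76904%.
Position = $9,538,080 / 0.0476904 = $200,000,000.

$200,000,000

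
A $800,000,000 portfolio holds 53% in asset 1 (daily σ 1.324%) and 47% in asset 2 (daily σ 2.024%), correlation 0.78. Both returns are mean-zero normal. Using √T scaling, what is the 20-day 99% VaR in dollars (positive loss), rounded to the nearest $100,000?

σ_p = √(0.53²·1.324² + 0.47²·2.024² + 2·0.78·0.53·0.47·1.324·2.024) = 1.562%.
σ_{20d} = 1.562% × √20 = 6.985%.
z(99%) = 2.326.
VaR = 2.326 × 6.985% = 16.247%; on $800,000,000 that is $129,976,000.

$130,000,000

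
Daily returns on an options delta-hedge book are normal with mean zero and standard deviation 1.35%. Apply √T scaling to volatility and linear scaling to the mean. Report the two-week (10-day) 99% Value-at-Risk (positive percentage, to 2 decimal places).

9.93%

At 99%, z = 2.326.
σ_{10d} = 1.35% × √10 = 4.269%.
VaR = 2.326 × 4.269% = 9.930%.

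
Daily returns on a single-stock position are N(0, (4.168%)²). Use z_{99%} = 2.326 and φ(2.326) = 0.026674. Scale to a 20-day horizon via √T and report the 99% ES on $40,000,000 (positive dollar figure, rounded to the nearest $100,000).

$19,900,000

σ_{20d} = 4.168% × √20 = 18.640%.
ES multiplier = φ(z)/(1−α) = 0.026674/0.01 = 2.667.
ES = 18.640% × 2.667 = 49.713%; on $40,000,000: $19,885,200.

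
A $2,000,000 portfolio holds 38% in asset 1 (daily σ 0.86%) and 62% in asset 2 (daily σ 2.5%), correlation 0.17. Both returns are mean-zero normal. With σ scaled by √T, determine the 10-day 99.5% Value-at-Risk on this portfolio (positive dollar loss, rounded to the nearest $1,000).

$267,000

σ_p = √(0.38²·0.86² + 0.62²·2.5² + 2·0.17·0.38·0.62·0.86·2.5) = 1.638%.
σ_{10d} = 1.638% × √10 = 5.180%.
z(99.5%) = 2.576.
VaR = 2.576 × 5.180% = 13.344%; on $2,000,000 that is $266,880.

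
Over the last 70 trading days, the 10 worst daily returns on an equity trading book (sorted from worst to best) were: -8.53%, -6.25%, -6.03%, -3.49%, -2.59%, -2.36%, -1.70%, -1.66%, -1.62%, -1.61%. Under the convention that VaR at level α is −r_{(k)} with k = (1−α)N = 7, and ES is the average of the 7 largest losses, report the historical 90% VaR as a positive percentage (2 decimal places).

k = 7; the 7th lowest return is -1.70%, so VaR = 1.70%.

1.70%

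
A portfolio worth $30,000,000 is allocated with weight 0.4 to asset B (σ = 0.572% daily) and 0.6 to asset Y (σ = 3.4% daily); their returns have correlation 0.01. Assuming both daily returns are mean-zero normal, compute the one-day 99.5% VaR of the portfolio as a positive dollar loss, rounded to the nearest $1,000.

σ_p² = 0.4²·0.572² + 0.6²·3.4² + 2·0.01·0.4·0.6·0.572·3.4 = 4.2233 (%²).
σ_p = √4.2233 = 2.055%.
At 99.5%, z = 2.576.
VaR = 2.576 × 2.055% = 5.294%; on $30,000,000 that is $1,588,200.

$1,588,000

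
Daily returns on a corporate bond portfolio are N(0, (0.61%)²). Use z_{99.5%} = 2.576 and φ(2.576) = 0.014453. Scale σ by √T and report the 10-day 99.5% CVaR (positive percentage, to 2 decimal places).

σ_{10d} = 0.61% × √10 = 1.929%.
ES multiplier = φ(z)/(1−α) = 0.014453/0.005 = 2.891.
ES = 1.929% × 2.891 = 5.577%.

5.58%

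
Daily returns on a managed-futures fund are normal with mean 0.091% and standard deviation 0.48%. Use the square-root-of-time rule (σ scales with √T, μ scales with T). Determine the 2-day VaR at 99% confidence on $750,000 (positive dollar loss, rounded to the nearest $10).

$10,480

At 99%, z = 2.326.
σ_{2d} = 0.48% × √2 = 0.679%; μ_{2d} = 2 × 0.091% = 0.182%.
VaR = −(0.182%) + 2.326 × 0.679% = 1.397%.
On $750,000: 0.01397 × $750,000 = $10,478.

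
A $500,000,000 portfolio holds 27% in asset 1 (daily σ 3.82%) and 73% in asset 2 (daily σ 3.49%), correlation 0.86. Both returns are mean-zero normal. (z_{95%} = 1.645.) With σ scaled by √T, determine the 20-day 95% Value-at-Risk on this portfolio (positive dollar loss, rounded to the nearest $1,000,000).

σ_p = √(0.27²·3.82² + 0.73²·3.49² + 2·0.86·0.27·0.73·3.82·3.49) = 3.475%.
σ_{20d} = 3.475% × √20 = 15.541%.
VaR = 1.645 × 15.541% = 25.565%; on $500,000,000 that is $127,825,000.

$128,000,000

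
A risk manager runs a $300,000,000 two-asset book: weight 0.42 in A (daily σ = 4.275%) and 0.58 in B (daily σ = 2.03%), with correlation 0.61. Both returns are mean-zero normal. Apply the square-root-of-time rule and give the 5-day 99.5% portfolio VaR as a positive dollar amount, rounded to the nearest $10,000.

σ_p = √(0.42²·4.275² + 0.58²·2.03² + 2·0.61·0.42·0.58·4.275·2.03) = 2.681%.
σ_{5d} = 2.681% × √5 = 5.995%.
z(99.5%) = 2.576.
VaR = 2.576 × 5.995% = 15.443%; on $300,000,000 that is $46,329,000.

$46,330,000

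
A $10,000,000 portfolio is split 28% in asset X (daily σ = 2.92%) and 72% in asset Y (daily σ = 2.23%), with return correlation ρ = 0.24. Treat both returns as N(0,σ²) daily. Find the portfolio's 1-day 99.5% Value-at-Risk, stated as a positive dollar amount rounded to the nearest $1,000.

σ_p² = 0.28²·2.92² + 0.72²·2.23² + 2·0.24·0.28·0.72·2.92·2.23 = 3.8765 (%²).
σ_p = √3.8765 = 1.969%.
At 99.5%, z = 2.576.
VaR = 2.576 × 1.969% = 5.072%; on $10,000,000 that is $507,200.

$507,000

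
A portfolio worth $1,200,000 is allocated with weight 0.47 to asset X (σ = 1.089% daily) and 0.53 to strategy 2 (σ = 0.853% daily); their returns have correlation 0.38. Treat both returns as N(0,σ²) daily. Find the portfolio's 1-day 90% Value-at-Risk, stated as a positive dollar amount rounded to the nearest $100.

σ_p² = 0.47²·1.089² + 0.53²·0.853² + 2·0.38·0.47·0.53·1.089·0.853 = 0.6422 (%²).
σ_p = √0.6422 = 0.801%.
At 90%, z = 1.282.
VaR = 1.282 × 0.801% = 1.027%; on $1,200,000 that is $12,324.

$12,300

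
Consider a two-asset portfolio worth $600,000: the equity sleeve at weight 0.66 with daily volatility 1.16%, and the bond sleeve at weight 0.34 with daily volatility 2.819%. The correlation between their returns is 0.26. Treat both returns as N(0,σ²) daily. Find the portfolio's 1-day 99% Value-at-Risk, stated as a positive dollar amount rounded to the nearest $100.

$19,200

σ_p² = 0.66²·1.16² + 0.34²·2.819² + 2·0.26·0.66·0.34·1.16·2.819 = 1.8864 (%²).
σ_p = √1.8864 = 1.373%.
At 99%, z = 2.326.
VaR = 2.326 × 1.373% = 3.194%; on $600,000 that is $19,164.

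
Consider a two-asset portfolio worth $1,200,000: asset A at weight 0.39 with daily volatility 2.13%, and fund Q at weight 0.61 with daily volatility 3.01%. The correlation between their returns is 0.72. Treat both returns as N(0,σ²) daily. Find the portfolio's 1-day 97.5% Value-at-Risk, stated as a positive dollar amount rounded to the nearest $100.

$58,800

σ_p² = 0.39²·2.13² + 0.61²·3.01² + 2·0.72·0.39·0.61·2.13·3.01 = 6.2577 (%²).
σ_p = √6.2577 = 2.502%.
At 97.5%, z = 1.960.
VaR = 1.960 × 2.502% = 4.904%; on $1,200,000 that is $58,848.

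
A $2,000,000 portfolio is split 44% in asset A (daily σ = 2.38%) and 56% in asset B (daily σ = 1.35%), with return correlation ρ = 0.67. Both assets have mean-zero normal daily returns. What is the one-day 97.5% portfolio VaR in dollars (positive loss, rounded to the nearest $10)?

$64,760

σ_p² = 0.44²·2.38² + 0.56²·1.35² + 2·0.67·0.44·0.56·2.38·1.35 = 2.7290 (%²).
σ_p = √2.7290 = 1.652%.
At 97.5%, z = 1.960.
VaR = 1.960 × 1.652% = 3.238%; on $2,000,000 that is $64,760.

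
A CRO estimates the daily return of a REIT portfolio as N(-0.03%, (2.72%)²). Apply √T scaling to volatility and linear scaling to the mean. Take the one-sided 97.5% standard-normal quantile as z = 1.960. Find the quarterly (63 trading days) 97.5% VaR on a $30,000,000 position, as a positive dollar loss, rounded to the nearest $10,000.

$13,260,000

σ_{63d} = 2.72% × √63 = 21.589%; μ_{63d} = 63 × -0.03% = -1.890%.
VaR = −(-1.890%) + 1.960 × 21.589% = 44.204%.
On $30,000,000: 0.44204 × $30,000,000 = $13,261,200.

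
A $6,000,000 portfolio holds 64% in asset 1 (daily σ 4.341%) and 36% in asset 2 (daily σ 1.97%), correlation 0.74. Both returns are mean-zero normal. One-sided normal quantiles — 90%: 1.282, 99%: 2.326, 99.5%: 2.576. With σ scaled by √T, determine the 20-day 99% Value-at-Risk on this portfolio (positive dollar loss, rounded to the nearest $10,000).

σ_p = √(0.64²·4.341² + 0.36²·1.97² + 2·0.74·0.64·0.36·4.341·1.97) = 3.337%.
σ_{20d} = 3.337% × √20 = 14.924%.
VaR = 2.326 × 14.924% = 34.713%; on $6,000,000 that is $2,082,780.

$2,080,000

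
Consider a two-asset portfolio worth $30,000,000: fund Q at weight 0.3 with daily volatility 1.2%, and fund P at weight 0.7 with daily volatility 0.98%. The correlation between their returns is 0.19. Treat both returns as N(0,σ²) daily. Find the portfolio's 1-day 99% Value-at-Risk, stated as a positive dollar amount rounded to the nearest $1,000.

$581,000

σ_p² = 0.3²·1.2² + 0.7²·0.98² + 2·0.19·0.3·0.7·1.2·0.98 = 0.6940 (%²).
σ_p = √0.6940 = 0.833%.
At 99%, z = 2.326.
VaR = 2.326 × 0.833% = 1.938%; on $30,000,000 that is $581,400.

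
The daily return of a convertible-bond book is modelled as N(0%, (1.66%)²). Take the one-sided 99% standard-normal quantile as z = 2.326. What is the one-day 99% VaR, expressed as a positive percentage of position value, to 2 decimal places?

3.86%

VaR = z·σ = 2.326 × 1.66% = 3.861%.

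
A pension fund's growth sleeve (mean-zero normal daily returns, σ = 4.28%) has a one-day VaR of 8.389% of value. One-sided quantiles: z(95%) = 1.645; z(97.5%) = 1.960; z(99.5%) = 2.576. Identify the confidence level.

97.5%

Implied z = VaR/σ = 8.389 / 4.28 = 1.960.
This matches z(97.5%) = 1.960.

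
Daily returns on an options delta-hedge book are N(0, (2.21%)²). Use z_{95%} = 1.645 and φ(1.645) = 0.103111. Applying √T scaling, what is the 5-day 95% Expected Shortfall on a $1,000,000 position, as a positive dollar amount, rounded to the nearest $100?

σ_{5d} = 2.21% × √5 = 4.942%.
ES multiplier = φ(z)/(1−α) = 0.103111/0.05 = 2.062.
ES = 4.942% × 2.062 = 10.190%; on $1,000,000: $101,900.

$101,900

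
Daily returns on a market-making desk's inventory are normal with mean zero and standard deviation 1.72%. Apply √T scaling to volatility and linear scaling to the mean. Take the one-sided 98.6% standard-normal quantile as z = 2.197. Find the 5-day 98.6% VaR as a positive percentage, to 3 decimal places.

σ_{5d} = 1.72% × √5 = 3.846%.
VaR = 2.197 × 3.846% = 8.450%.

8.450%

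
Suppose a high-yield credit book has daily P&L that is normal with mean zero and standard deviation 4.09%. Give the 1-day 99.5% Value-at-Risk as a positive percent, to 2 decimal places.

At 99.5% one-sided, z = 2.576.
VaR = z·σ = 2.576 × 4.09% = 10.536%.

10.54%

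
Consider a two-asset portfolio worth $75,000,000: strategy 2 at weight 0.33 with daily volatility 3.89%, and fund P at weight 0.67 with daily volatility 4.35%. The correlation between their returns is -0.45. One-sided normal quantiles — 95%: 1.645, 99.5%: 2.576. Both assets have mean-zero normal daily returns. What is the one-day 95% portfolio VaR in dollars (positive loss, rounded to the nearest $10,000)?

σ_p² = 0.33²·3.89² + 0.67²·4.35² + 2·-0.45·0.33·0.67·3.89·4.35 = 6.7750 (%²).
σ_p = √6.7750 = 2.603%.
VaR = 1.645 × 2.603% = 4.282%; on $75,000,000 that is $3,211,500.

$3,210,000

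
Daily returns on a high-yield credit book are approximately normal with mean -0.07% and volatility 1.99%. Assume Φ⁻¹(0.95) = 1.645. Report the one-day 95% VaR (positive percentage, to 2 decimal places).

3.34%

VaR = −μ + z·σ = −(-0.07%) + 1.645 × 1.99% = 3.344%.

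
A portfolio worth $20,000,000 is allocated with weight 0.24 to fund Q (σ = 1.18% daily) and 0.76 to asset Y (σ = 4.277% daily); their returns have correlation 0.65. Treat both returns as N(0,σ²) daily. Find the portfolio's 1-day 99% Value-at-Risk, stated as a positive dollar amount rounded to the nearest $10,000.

σ_p² = 0.24²·1.18² + 0.76²·4.277² + 2·0.65·0.24·0.76·1.18·4.277 = 11.8428 (%²).
σ_p = √11.8428 = 3.441%.
At 99%, z = 2.326.
VaR = 2.326 × 3.441% = 8.004%; on $20,000,000 that is $1,600,800.

$1,600,000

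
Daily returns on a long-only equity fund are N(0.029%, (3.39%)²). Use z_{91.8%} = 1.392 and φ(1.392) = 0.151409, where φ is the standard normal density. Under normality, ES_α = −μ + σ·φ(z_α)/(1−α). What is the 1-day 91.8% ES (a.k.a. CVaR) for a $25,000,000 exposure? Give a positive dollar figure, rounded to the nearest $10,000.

$1,560,000

Tail multiplier: φ(z)/(1−α) = 0.151409 / 0.082 = 1.846.
ES = −(0.029%) + 3.39% × 1.846 = 6.229%.
On $25,000,000: 0.06229 × $25,000,000 = $1,557,250.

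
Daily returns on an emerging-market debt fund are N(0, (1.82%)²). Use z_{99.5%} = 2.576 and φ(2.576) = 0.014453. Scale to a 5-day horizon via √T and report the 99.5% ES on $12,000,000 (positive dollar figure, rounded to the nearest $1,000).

$1,412,000

σ_{5d} = 1.82% × √5 = 4.070%.
ES multiplier = φ(z)/(1−α) = 0.014453/0.005 = 2.891.
ES = 4.070% × 2.891 = 11.766%; on $12,000,000: $1,411,920.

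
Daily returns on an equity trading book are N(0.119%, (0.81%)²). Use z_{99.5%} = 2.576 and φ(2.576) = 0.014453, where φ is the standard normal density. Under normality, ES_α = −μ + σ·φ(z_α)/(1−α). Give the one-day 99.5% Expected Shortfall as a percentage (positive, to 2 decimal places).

2.22%

Tail multiplier: φ(z)/(1−α) = 0.014453 / 0.005 = 2.891.
ES = −(0.119%) + 0.81% × 2.891 = 2.223%.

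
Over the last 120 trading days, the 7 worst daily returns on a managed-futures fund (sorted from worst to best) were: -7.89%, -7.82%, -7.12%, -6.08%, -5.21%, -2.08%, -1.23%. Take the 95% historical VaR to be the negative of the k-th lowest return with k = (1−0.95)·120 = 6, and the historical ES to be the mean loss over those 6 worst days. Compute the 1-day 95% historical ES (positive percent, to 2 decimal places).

The 6 worst returns sum to -36.20%.
ES = −(-36.20%) / 6 = 6.0333…% ≈ 6.03%.

6.03%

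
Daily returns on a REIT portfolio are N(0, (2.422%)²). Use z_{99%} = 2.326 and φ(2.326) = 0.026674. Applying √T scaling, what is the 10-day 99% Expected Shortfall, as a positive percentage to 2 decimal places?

20.43%

σ_{10d} = 2.422% × √10 = 7.659%.
ES multiplier = φ(z)/(1−α) = 0.026674/0.01 = 2.667.
ES = 7.659% × 2.667 = 20.427%.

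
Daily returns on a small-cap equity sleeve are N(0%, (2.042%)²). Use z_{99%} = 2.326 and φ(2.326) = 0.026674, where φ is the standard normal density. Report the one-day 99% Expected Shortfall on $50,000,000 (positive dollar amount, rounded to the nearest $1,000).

$2,723,000

Tail multiplier: φ(z)/(1−α) = 0.026674 / 0.01 = 2.667.
ES = 2.042% × 2.667 = 5.446%.
On $50,000,000: 0.05446 × $50,000,000 = $2,723,000.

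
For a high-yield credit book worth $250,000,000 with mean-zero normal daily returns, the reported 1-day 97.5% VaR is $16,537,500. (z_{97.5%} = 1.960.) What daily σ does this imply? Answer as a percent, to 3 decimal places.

VaR as a fraction: $16,537,500 / $250,000,000 = 6.615%.
σ = VaR / z = 6.615% / 1.960 = 3.375%.

3.375%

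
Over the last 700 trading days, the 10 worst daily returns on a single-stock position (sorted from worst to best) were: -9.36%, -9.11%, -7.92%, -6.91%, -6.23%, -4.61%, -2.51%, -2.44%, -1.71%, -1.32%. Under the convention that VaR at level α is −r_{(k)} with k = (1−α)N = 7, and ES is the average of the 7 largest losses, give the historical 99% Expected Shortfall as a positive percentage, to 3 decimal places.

6.664%

The 7 worst returns sum to -46.65%.
ES = −(-46.65%) / 7 = 6.6642…% ≈ 6.664%.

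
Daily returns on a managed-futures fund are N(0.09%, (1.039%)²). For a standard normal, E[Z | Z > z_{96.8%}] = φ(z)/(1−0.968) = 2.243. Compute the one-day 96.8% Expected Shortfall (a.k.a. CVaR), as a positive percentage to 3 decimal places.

2.240%

ES = −(0.09%) + 1.039% × 2.243 = 2.240%.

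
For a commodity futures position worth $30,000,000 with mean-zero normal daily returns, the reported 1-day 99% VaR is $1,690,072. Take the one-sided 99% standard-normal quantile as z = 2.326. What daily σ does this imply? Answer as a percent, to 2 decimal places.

VaR as a fraction: $1,690,072 / $30,000,000 = 5.634%.
σ = VaR / z = 5.634% / 2.326 = 2.422%.

2.42%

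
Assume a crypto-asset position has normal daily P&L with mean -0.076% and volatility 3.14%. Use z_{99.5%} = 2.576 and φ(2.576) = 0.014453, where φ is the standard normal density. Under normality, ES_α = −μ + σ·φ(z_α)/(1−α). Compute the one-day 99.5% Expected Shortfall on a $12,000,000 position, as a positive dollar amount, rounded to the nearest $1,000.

$1,098,000

Tail multiplier: φ(z)/(1−α) = 0.014453 / 0.005 = 2.891.
ES = −(-0.076%) + 3.14% × 2.891 = 9.154%.
On $12,000,000: 0.09154 × $12,000,000 = $1,098,480.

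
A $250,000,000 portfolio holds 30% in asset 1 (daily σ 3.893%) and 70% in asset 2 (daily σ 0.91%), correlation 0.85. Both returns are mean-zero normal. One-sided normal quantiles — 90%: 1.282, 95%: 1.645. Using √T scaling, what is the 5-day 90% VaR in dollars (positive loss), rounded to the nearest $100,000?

$12,500,000

σ_p = √(0.3²·3.893² + 0.7²·0.91² + 2·0.85·0.3·0.7·3.893·0.91) = 1.742%.
σ_{5d} = 1.742% × √5 = 3.895%.
VaR = 1.282 × 3.895% = 4.993%; on $250,000,000 that is $12,482,500.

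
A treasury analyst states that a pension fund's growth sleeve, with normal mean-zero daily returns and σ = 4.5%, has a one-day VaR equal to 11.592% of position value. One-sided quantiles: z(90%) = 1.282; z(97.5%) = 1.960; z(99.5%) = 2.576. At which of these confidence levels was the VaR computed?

99.5%

Implied z = VaR/σ = 11.592 / 4.5 = 2.576.
This matches z(99.5%) = 2.576.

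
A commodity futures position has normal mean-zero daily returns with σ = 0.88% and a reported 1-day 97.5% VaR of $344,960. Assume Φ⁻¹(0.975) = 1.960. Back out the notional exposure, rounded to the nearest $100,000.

$20,000,000

VaR as a fraction of value: z·σ = 1.960 × 0.88% = 1.7248%.
Position = $344,960 / 0.017248 = $20,000,000.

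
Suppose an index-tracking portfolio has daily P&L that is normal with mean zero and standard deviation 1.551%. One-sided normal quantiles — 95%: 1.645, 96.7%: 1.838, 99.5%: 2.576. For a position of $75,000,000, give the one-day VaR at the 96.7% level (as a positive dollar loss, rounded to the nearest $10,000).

$2,140,000

VaR = z·σ = 1.838 × 1.551% = 2.851%.
On $75,000,000: 0.02851 × $75,000,000 = $2,138,250.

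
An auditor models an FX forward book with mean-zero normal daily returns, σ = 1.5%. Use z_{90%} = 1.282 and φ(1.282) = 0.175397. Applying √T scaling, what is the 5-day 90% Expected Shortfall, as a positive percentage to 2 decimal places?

5.88%

σ_{5d} = 1.5% × √5 = 3.354%.
ES multiplier = φ(z)/(1−α) = 0.175397/0.1 = 1.754.
ES = 3.354% × 1.754 = 5.883%.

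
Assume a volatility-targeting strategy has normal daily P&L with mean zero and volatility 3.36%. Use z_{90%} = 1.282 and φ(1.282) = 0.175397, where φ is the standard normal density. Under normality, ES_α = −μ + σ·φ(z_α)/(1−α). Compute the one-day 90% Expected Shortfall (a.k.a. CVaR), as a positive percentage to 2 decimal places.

5.89%

Tail multiplier: φ(z)/(1−α) = 0.175397 / 0.1 = 1.754.
ES = 3.36% × 1.754 = 5.893%.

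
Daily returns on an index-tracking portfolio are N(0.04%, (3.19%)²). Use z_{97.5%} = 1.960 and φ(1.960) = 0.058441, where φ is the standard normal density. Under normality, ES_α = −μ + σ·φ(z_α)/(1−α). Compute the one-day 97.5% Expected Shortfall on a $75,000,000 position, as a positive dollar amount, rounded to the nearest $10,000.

$5,560,000

Tail multiplier: φ(z)/(1−α) = 0.058441 / 0.025 = 2.338.
ES = −(0.04%) + 3.19% × 2.338 = 7.418%.
On $75,000,000: 0.07418 × $75,000,000 = $5,563,500.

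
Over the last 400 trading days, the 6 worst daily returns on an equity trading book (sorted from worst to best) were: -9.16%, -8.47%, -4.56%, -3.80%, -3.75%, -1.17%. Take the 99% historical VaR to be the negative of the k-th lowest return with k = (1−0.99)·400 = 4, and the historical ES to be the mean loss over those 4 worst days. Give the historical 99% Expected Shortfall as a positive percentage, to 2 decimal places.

The 4 worst returns sum to -25.99%.
ES = −(-25.99%) / 4 = 6.4975% ≈ 6.50%.

6.50%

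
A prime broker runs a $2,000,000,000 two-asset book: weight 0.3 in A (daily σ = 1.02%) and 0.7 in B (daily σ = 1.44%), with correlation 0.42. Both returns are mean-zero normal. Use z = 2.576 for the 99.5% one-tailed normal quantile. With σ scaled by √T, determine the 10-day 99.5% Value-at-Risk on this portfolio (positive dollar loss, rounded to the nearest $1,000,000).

σ_p = √(0.3²·1.02² + 0.7²·1.44² + 2·0.42·0.3·0.7·1.02·1.44) = 1.170%.
σ_{10d} = 1.170% × √10 = 3.700%.
VaR = 2.576 × 3.700% = 9.531%; on $2,000,000,000 that is $190,620,000.

$191,000,000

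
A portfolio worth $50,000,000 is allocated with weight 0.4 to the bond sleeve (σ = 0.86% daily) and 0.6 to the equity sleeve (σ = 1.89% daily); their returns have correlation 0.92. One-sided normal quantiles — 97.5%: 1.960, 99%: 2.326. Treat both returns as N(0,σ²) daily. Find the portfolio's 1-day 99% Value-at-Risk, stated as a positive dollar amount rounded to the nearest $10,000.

$1,690,000

σ_p² = 0.4²·0.86² + 0.6²·1.89² + 2·0.92·0.4·0.6·0.86·1.89 = 2.1221 (%²).
σ_p = √2.1221 = 1.457%.
VaR = 2.326 × 1.457% = 3.389%; on $50,000,000 that is $1,694,500.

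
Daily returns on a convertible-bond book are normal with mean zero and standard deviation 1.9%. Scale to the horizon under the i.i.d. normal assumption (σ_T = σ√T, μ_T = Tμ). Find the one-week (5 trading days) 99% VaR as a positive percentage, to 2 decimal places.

At 99%, z = 2.326.
σ_{5d} = 1.9% × √5 = 4.249%.
VaR = 2.326 × 4.249% = 9.883%.

9.88%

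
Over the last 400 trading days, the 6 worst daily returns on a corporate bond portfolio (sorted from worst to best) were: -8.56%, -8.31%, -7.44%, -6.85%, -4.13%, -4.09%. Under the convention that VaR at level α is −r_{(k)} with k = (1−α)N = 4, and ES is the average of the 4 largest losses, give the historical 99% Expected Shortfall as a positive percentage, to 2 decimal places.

7.79%

The 4 worst returns sum to -31.16%.
ES = −(-31.16%) / 4 = 7.79%.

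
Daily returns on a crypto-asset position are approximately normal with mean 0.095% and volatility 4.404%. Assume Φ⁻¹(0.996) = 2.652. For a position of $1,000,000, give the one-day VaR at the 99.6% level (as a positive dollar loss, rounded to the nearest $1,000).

VaR = −μ + z·σ = −(0.095%) + 2.652 × 4.404% = 11.584%.
On $1,000,000: 0.11584 × $1,000,000 = $115,840.

$116,000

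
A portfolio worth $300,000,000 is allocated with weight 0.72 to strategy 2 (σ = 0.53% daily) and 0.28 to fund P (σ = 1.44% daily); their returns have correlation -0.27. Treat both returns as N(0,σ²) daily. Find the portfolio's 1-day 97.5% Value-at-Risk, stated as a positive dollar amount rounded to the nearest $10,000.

$2,790,000

σ_p² = 0.72²·0.53² + 0.28²·1.44² + 2·-0.27·0.72·0.28·0.53·1.44 = 0.2251 (%²).
σ_p = √0.2251 = 0.474%.
At 97.5%, z = 1.960.
VaR = 1.960 × 0.474% = 0.929%; on $300,000,000 that is $2,787,000.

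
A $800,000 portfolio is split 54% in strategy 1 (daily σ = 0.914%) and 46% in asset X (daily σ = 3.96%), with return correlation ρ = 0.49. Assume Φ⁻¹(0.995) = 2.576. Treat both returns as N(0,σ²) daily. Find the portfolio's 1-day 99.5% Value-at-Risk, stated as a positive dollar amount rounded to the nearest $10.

$43,440

σ_p² = 0.54²·0.914² + 0.46²·3.96² + 2·0.49·0.54·0.46·0.914·3.96 = 4.4429 (%²).
σ_p = √4.4429 = 2.108%.
VaR = 2.576 × 2.108% = 5.430%; on $800,000 that is $43,440.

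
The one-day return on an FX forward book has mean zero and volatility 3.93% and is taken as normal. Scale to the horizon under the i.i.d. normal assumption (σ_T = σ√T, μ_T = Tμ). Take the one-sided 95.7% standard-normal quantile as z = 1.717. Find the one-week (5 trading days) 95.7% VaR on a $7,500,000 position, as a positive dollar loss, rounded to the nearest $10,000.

σ_{5d} = 3.93% × √5 = 8.788%.
VaR = 1.717 × 8.788% = 15.089%.
On $7,500,000: 0.15089 × $7,500,000 = $1,131,675.

$1,130,000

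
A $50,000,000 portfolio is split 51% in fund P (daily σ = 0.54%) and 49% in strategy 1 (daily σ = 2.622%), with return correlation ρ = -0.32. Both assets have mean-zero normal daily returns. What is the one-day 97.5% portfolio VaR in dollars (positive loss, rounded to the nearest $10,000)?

$1,200,000

σ_p² = 0.51²·0.54² + 0.49²·2.622² + 2·-0.32·0.51·0.49·0.54·2.622 = 1.5001 (%²).
σ_p = √1.5001 = 1.225%.
At 97.5%, z = 1.960.
VaR = 1.960 × 1.225% = 2.401%; on $50,000,000 that is $1,200,500.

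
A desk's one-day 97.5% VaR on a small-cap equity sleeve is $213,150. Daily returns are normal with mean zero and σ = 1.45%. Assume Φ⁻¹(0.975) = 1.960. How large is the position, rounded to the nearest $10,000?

$7,500,000

VaR as a fraction of value: z·σ = 1.960 × 1.45% = 2.842%.
Position = $213,150 / 0.02842 = $7,500,000.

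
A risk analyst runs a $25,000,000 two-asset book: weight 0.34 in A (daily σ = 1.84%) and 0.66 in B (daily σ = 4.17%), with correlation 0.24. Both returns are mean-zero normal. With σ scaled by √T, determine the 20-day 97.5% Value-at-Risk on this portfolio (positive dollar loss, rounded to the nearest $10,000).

σ_p = √(0.34²·1.84² + 0.66²·4.17² + 2·0.24·0.34·0.66·1.84·4.17) = 2.965%.
σ_{20d} = 2.965% × √20 = 13.260%.
z(97.5%) = 1.960.
VaR = 1.960 × 13.260% = 25.990%; on $25,000,000 that is $6,497,500.

$6,500,000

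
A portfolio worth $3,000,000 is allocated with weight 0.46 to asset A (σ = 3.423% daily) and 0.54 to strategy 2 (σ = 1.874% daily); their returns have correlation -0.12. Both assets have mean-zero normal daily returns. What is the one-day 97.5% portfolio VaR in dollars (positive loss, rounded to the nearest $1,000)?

σ_p² = 0.46²·3.423² + 0.54²·1.874² + 2·-0.12·0.46·0.54·3.423·1.874 = 3.1209 (%²).
σ_p = √3.1209 = 1.767%.
At 97.5%, z = 1.960.
VaR = 1.960 × 1.767% = 3.463%; on $3,000,000 that is $103,890.

$104,000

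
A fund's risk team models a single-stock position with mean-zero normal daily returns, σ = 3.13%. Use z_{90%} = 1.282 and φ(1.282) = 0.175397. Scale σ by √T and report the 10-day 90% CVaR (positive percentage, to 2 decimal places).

σ_{10d} = 3.13% × √10 = 9.898%.
ES multiplier = φ(z)/(1−α) = 0.175397/0.1 = 1.754.
ES = 9.898% × 1.754 = 17.361%.

17.36%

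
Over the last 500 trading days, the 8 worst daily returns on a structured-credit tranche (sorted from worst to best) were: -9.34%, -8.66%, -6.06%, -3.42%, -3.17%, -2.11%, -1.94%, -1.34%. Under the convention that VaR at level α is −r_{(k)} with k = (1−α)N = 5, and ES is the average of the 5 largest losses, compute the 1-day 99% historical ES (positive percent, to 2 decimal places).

6.13%

The 5 worst returns sum to -30.65%.
ES = −(-30.65%) / 5 = 6.13%.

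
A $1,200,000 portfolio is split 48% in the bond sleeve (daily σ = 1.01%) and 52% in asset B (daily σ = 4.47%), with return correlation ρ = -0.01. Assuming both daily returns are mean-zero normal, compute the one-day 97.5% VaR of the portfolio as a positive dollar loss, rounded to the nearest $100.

$55,700

σ_p² = 0.48²·1.01² + 0.52²·4.47² + 2·-0.01·0.48·0.52·1.01·4.47 = 5.6153 (%²).
σ_p = √5.6153 = 2.370%.
At 97.5%, z = 1.960.
VaR = 1.960 × 2.370% = 4.645%; on $1,200,000 that is $55,740.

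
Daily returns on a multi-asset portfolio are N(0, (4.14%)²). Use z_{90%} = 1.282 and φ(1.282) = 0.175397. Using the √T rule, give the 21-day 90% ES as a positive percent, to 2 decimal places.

33.28%

σ_{21d} = 4.14% × √21 = 18.972%.
ES multiplier = φ(z)/(1−α) = 0.175397/0.1 = 1.754.
ES = 18.972% × 1.754 = 33.277%.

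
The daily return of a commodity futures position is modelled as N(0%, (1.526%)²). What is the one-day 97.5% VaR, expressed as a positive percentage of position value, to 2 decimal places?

At 97.5% one-sided, z = 1.960.
VaR = z·σ = 1.960 × 1.526% = 2.991%.

2.99%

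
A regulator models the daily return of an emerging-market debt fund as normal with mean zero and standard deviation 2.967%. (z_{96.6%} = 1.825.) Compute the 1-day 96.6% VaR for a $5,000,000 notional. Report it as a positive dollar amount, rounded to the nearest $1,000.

VaR = z·σ = 1.825 × 2.967% = 5.415%.
On $5,000,000: 0.05415 × $5,000,000 = $270,750.

$271,000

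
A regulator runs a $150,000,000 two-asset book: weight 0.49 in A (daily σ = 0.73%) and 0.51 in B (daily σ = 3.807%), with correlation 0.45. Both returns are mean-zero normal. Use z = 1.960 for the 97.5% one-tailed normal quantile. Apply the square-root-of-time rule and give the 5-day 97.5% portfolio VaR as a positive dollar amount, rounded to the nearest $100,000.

$14,000,000

σ_p = √(0.49²·0.73² + 0.51²·3.807² + 2·0.45·0.49·0.51·0.73·3.807) = 2.127%.
σ_{5d} = 2.127% × √5 = 4.756%.
VaR = 1.960 × 4.756% = 9.322%; on $150,000,000 that is $13,983,000.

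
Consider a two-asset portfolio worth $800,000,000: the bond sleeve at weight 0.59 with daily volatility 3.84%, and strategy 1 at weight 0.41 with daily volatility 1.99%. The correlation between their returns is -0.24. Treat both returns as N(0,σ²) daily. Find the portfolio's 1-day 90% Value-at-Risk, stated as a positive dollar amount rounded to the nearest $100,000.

σ_p² = 0.59²·3.84² + 0.41²·1.99² + 2·-0.24·0.59·0.41·3.84·1.99 = 4.9114 (%²).
σ_p = √4.9114 = 2.216%.
At 90%, z = 1.282.
VaR = 1.282 × 2.216% = 2.841%; on $800,000,000 that is $22,728,000.

$22,700,000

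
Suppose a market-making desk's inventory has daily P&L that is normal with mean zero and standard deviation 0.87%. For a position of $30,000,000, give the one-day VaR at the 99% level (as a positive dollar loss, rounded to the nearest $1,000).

At 99% one-sided, z = 2.326.
VaR = z·σ = 2.326 × 0.87% = 2.024%.
On $30,000,000: 0.02024 × $30,000,000 = $607,200.

$607,000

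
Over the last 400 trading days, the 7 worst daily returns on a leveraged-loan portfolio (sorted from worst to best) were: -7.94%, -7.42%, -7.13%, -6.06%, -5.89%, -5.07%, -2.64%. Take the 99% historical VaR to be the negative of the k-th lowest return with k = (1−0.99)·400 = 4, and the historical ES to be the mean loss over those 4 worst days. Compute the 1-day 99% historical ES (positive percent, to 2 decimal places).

The 4 worst returns sum to -28.55%.
ES = −(-28.55%) / 4 = 7.1375% ≈ 7.14%.

7.14%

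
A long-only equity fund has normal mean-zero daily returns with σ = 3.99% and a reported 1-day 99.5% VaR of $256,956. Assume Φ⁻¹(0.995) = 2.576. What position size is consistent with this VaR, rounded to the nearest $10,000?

VaR as a fraction of value: z·σ = 2.576 × 3.99% = 10.2782%.
Position = $256,956 / 0.102782 = $2,500,000.

$2,500,000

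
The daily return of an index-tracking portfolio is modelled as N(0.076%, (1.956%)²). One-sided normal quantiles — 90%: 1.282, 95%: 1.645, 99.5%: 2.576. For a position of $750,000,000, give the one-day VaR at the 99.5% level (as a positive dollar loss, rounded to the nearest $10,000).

$37,220,000

VaR = −μ + z·σ = −(0.076%) + 2.576 × 1.956% = 4.963%.
On $750,000,000: 0.04963 × $750,000,000 = $37,222,500.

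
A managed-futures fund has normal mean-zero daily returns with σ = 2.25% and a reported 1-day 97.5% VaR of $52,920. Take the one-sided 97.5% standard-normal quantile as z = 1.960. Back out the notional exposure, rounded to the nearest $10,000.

VaR as a fraction of value: z·σ = 1.960 × 2.25% = 4.41%.
Position = $52,920 / 0.0441 = $1,200,000.

$1,200,000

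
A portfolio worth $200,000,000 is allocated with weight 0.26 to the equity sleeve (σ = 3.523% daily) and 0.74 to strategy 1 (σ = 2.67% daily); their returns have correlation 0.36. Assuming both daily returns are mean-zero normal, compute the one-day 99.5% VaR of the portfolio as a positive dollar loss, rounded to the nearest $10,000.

σ_p² = 0.26²·3.523² + 0.74²·2.67² + 2·0.36·0.26·0.74·3.523·2.67 = 6.0459 (%²).
σ_p = √6.0459 = 2.459%.
At 99.5%, z = 2.576.
VaR = 2.576 × 2.459% = 6.334%; on $200,000,000 that is $12,668,000.

$12,670,000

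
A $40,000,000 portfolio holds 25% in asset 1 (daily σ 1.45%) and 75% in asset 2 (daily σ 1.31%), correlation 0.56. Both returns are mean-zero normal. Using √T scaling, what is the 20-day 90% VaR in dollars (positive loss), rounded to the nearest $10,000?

σ_p = √(0.25²·1.45² + 0.75²·1.31² + 2·0.56·0.25·0.75·1.45·1.31) = 1.223%.
σ_{20d} = 1.223% × √20 = 5.469%.
z(90%) = 1.282.
VaR = 1.282 × 5.469% = 7.011%; on $40,000,000 that is $2,804,400.

$2,800,000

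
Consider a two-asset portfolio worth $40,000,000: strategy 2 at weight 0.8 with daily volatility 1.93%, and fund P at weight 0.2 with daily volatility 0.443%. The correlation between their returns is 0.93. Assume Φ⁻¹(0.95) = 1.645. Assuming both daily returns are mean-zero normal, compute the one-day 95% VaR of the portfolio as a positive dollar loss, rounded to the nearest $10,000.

σ_p² = 0.8²·1.93² + 0.2²·0.443² + 2·0.93·0.8·0.2·1.93·0.443 = 2.6462 (%²).
σ_p = √2.6462 = 1.627%.
VaR = 1.645 × 1.627% = 2.676%; on $40,000,000 that is $1,070,400.

$1,070,000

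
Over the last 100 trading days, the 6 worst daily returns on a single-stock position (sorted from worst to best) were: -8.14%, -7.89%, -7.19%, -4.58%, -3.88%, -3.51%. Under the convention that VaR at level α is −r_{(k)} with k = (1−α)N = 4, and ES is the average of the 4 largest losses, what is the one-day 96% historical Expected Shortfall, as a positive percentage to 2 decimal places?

The 4 worst returns sum to -27.80%.
ES = −(-27.80%) / 4 = 6.95%.

6.95%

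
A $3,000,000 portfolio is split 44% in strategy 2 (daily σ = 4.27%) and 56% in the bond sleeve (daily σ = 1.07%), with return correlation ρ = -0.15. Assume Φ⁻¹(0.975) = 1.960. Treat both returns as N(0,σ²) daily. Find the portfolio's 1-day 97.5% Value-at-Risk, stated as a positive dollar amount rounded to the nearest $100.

σ_p² = 0.44²·4.27² + 0.56²·1.07² + 2·-0.15·0.44·0.56·4.27·1.07 = 3.5512 (%²).
σ_p = √3.5512 = 1.884%.
VaR = 1.960 × 1.884% = 3.693%; on $3,000,000 that is $110,790.

$110,800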